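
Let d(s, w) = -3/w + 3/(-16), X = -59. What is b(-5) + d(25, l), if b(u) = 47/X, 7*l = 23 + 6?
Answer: -46765/27376 ≈ -1.7082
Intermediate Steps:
l = 29/7 (l = (23 + 6)/7 = (1/7)*29 = 29/7 ≈ 4.1429)
d(s, w) = -3/16 - 3/w (d(s, w) = -3/w + 3*(-1/16) = -3/w - 3/16 = -3/16 - 3/w)
b(u) = -47/59 (b(u) = 47/(-59) = 47*(-1/59) = -47/59)
b(-5) + d(25, l) = -47/59 + (-3/16 - 3/29/7) = -47/59 + (-3/16 - 3*7/29) = -47/59 + (-3/16 - 21/29) = -47/59 - 423/464 = -46765/27376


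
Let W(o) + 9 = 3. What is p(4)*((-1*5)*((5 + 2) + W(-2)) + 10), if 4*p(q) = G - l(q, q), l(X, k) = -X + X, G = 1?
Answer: 5/4 ≈ 1.2500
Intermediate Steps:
W(o) = -6 (W(o) = -9 + 3 = -6)
l(X, k) = 0
p(q) = ¼ (p(q) = (1 - 1*0)/4 = (1 + 0)/4 = (¼)*1 = ¼)
p(4)*((-1*5)*((5 + 2) + W(-2)) + 10) = ((-1*5)*((5 + 2) - 6) + 10)/4 = (-5*(7 - 6) + 10)/4 = (-5*1 + 10)/4 = (-5 + 10)/4 = (¼)*5 = 5/4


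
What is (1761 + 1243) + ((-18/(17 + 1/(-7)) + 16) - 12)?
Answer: 177409/59 ≈ 3006.9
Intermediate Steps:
(1761 + 1243) + ((-18/(17 + 1/(-7)) + 16) - 12) = 3004 + ((-18/(17 + 1*(-⅐)) + 16) - 12) = 3004 + ((-18/(17 - ⅐) + 16) - 12) = 3004 + ((-18/(118/7) + 16) - 12) = 3004 + (((7/118)*(-18) + 16) - 12) = 3004 + ((-63/59 + 16) - 12) = 3004 + (881/59 - 12) = 3004 + 173/59 = 177409/59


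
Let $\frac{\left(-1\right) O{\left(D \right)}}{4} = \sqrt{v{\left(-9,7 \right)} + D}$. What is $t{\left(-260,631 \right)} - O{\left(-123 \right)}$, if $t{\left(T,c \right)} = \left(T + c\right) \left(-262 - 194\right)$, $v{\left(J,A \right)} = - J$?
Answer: $-169176 + 4 i \sqrt{114} \approx -1.6918 \cdot 10^{5} + 42.708 i$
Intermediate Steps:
$t{\left(T,c \right)} = - 456 T - 456 c$ ($t{\left(T,c \right)} = \left(T + c\right) \left(-456\right) = - 456 T - 456 c$)
$O{\left(D \right)} = - 4 \sqrt{9 + D}$ ($O{\left(D \right)} = - 4 \sqrt{\left(-1\right) \left(-9\right) + D} = - 4 \sqrt{9 + D}$)
$t{\left(-260,631 \right)} - O{\left(-123 \right)} = \left(\left(-456\right) \left(-260\right) - 287736\right) - - 4 \sqrt{9 - 123} = \left(118560 - 287736\right) - - 4 \sqrt{-114} = -169176 - - 4 i \sqrt{114} = -169176 + 4 i \sqrt{114}$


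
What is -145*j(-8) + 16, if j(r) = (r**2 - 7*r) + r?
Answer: -16224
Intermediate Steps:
j(r) = r**2 - 6*r
-145*j(-8) + 16 = -(-1160)*(-6 - 8) + 16 = -(-1160)*(-14) + 16 = -145*112 + 16 = -16240 + 16 = -16224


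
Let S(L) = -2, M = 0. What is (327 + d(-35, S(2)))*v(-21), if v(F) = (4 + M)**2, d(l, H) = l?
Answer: 4672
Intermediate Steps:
v(F) = 16 (v(F) = (4 + 0)**2 = 4**2 = 16)
(327 + d(-35, S(2)))*v(-21) = (327 - 35)*16 = 292*16 = 4672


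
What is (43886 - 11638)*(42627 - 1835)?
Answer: 1315460416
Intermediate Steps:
(43886 - 11638)*(42627 - 1835) = 32248*40792 = 1315460416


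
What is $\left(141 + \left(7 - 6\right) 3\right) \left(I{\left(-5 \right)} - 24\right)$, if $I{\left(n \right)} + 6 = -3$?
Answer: $-4752$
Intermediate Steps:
$I{\left(n \right)} = -9$ ($I{\left(n \right)} = -6 - 3 = -9$)
$\left(141 + \left(7 - 6\right) 3\right) \left(I{\left(-5 \right)} - 24\right) = \left(141 + \left(7 - 6\right) 3\right) \left(-9 - 24\right) = \left(141 + 1 \cdot 3\right) \left(-9 - 24\right) = \left(141 + 3\right) \left(-33\right) = 144 \left(-33\right) = -4752$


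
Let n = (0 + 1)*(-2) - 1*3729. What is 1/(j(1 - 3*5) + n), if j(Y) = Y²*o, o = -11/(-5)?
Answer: -5/16499 ≈ -0.00030305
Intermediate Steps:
o = 11/5 (o = -11*(-⅕) = 11/5 ≈ 2.2000)
j(Y) = 11*Y²/5 (j(Y) = Y²*(11/5) = 11*Y²/5)
n = -3731 (n = 1*(-2) - 3729 = -2 - 3729 = -3731)
1/(j(1 - 3*5) + n) = 1/(11*(1 - 3*5)²/5 - 3731) = 1/(11*(1 - 15)²/5 - 3731) = 1/((11/5)*(-14)² - 3731) = 1/((11/5)*196 - 3731) = 1/(2156/5 - 3731) = 1/(-16499/5) = -5/16499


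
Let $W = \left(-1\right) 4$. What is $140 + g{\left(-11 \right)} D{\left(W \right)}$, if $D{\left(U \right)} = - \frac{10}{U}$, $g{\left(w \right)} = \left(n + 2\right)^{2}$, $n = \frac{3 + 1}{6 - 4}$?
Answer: $180$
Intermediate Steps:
$W = -4$
$n = 2$ ($n = \frac{4}{2} = 4 \cdot \frac{1}{2} = 2$)
$g{\left(w \right)} = 16$ ($g{\left(w \right)} = \left(2 + 2\right)^{2} = 4^{2} = 16$)
$140 + g{\left(-11 \right)} D{\left(W \right)} = 140 + 16 \left(- \frac{10}{-4}\right) = 140 + 16 \left(\left(-10\right) \left(- \frac{1}{4}\right)\right) = 140 + 16 \cdot \frac{5}{2} = 140 + 40 = 180$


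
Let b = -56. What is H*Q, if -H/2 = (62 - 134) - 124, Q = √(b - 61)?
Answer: 1176*I*√13 ≈ 4240.1*I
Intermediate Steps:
Q = 3*I*√13 (Q = √(-56 - 61) = √(-117) = 3*I*√13 ≈ 10.817*I)
H = 392 (H = -2*((62 - 134) - 124) = -2*(-72 - 124) = -2*(-196) = 392)
H*Q = 392*(3*I*√13) = 1176*I*√13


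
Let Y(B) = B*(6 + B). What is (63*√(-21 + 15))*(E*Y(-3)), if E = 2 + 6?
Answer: -4536*I*√6 ≈ -11111.0*I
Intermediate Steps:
E = 8
(63*√(-21 + 15))*(E*Y(-3)) = (63*√(-21 + 15))*(8*(-3*(6 - 3))) = (63*√(-6))*(8*(-3*3)) = (63*(I*√6))*(8*(-9)) = (63*I*√6)*(-72) = -4536*I*√6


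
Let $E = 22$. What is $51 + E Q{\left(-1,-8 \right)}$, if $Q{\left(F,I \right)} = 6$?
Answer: $183$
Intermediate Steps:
$51 + E Q{\left(-1,-8 \right)} = 51 + 22 \cdot 6 = 51 + 132 = 183$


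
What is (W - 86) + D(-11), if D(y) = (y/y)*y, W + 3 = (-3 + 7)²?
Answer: -84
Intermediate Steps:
W = 13 (W = -3 + (-3 + 7)² = -3 + 4² = -3 + 16 = 13)
D(y) = y (D(y) = 1*y = y)
(W - 86) + D(-11) = (13 - 86) - 11 = -73 - 11 = -84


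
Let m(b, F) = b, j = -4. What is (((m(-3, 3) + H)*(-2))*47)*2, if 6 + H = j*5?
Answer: 5452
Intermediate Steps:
H = -26 (H = -6 - 4*5 = -6 - 20 = -26)
(((m(-3, 3) + H)*(-2))*47)*2 = (((-3 - 26)*(-2))*47)*2 = (-29*(-2)*47)*2 = (58*47)*2 = 2726*2 = 5452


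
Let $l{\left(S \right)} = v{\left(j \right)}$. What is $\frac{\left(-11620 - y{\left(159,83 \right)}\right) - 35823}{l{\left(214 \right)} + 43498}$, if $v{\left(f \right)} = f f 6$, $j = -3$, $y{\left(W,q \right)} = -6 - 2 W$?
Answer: $- \frac{47119}{43552} \approx -1.0819$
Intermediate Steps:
$v{\left(f \right)} = 6 f^{2}$ ($v{\left(f \right)} = f^{2} \cdot 6 = 6 f^{2}$)
$l{\left(S \right)} = 54$ ($l{\left(S \right)} = 6 \left(-3\right)^{2} = 6 \cdot 9 = 54$)
$\frac{\left(-11620 - y{\left(159,83 \right)}\right) - 35823}{l{\left(214 \right)} + 43498} = \frac{\left(-11620 - \left(-6 - 318\right)\right) - 35823}{54 + 43498} = \frac{\left(-11620 - \left(-6 - 318\right)\right) - 35823}{43552} = \left(\left(-11620 - -324\right) - 35823\right) \frac{1}{43552} = \left(\left(-11620 + 324\right) - 35823\right) \frac{1}{43552} = \left(-11296 - 35823\right) \frac{1}{43552} = \left(-47119\right) \frac{1}{43552} = - \frac{47119}{43552}$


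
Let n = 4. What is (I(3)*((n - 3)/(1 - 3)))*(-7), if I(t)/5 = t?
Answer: 105/2 ≈ 52.500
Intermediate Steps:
I(t) = 5*t
(I(3)*((n - 3)/(1 - 3)))*(-7) = ((5*3)*((4 - 3)/(1 - 3)))*(-7) = (15*(1/(-2)))*(-7) = (15*(1*(-½)))*(-7) = (15*(-½))*(-7) = -15/2*(-7) = 105/2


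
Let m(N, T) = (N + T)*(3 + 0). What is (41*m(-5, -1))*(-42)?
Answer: 30996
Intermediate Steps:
m(N, T) = 3*N + 3*T (m(N, T) = (N + T)*3 = 3*N + 3*T)
(41*m(-5, -1))*(-42) = (41*(3*(-5) + 3*(-1)))*(-42) = (41*(-15 - 3))*(-42) = (41*(-18))*(-42) = -738*(-42) = 30996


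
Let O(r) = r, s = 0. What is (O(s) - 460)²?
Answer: 211600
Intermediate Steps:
(O(s) - 460)² = (0 - 460)² = (-460)² = 211600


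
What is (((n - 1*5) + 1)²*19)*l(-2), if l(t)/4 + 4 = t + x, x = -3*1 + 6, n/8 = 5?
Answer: -295488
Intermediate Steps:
n = 40 (n = 8*5 = 40)
x = 3 (x = -3 + 6 = 3)
l(t) = -4 + 4*t (l(t) = -16 + 4*(t + 3) = -16 + 4*(3 + t) = -16 + (12 + 4*t) = -4 + 4*t)
(((n - 1*5) + 1)²*19)*l(-2) = (((40 - 1*5) + 1)²*19)*(-4 + 4*(-2)) = (((40 - 5) + 1)²*19)*(-4 - 8) = ((35 + 1)²*19)*(-12) = (36²*19)*(-12) = (1296*19)*(-12) = 24624*(-12) = -295488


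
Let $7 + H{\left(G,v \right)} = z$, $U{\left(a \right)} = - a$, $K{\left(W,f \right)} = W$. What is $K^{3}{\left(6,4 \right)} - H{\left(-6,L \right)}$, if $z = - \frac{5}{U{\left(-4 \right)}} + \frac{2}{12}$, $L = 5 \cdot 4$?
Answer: $\frac{2689}{12} \approx 224.08$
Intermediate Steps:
$L = 20$
$z = - \frac{13}{12}$ ($z = - \frac{5}{\left(-1\right) \left(-4\right)} + \frac{2}{12} = - \frac{5}{4} + 2 \cdot \frac{1}{12} = \left(-5\right) \frac{1}{4} + \frac{1}{6} = - \frac{5}{4} + \frac{1}{6} = - \frac{13}{12} \approx -1.0833$)
$H{\left(G,v \right)} = - \frac{97}{12}$ ($H{\left(G,v \right)} = -7 - \frac{13}{12} = - \frac{97}{12}$)
$K^{3}{\left(6,4 \right)} - H{\left(-6,L \right)} = 6^{3} - - \frac{97}{12} = 216 + \frac{97}{12} = \frac{2689}{12}$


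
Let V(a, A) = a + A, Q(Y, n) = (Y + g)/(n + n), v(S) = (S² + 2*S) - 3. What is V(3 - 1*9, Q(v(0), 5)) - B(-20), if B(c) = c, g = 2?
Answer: 139/10 ≈ 13.900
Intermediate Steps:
v(S) = -3 + S² + 2*S
Q(Y, n) = (2 + Y)/(2*n) (Q(Y, n) = (Y + 2)/(n + n) = (2 + Y)/((2*n)) = (2 + Y)*(1/(2*n)) = (2 + Y)/(2*n))
V(a, A) = A + a
V(3 - 1*9, Q(v(0), 5)) - B(-20) = ((½)*(2 + (-3 + 0² + 2*0))/5 + (3 - 1*9)) - 1*(-20) = ((½)*(⅕)*(2 + (-3 + 0 + 0)) + (3 - 9)) + 20 = ((½)*(⅕)*(2 - 3) - 6) + 20 = ((½)*(⅕)*(-1) - 6) + 20 = (-⅒ - 6) + 20 = -61/10 + 20 = 139/10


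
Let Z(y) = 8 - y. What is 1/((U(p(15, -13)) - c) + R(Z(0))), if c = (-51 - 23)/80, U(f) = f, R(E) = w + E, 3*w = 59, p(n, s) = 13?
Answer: 120/4991 ≈ 0.024043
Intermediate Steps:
w = 59/3 (w = (1/3)*59 = 59/3 ≈ 19.667)
R(E) = 59/3 + E
c = -37/40 (c = (1/80)*(-74) = -37/40 ≈ -0.92500)
1/((U(p(15, -13)) - c) + R(Z(0))) = 1/((13 - 1*(-37/40)) + (59/3 + (8 - 1*0))) = 1/((13 + 37/40) + (59/3 + (8 + 0))) = 1/(557/40 + (59/3 + 8)) = 1/(557/40 + 83/3) = 1/(4991/120) = 120/4991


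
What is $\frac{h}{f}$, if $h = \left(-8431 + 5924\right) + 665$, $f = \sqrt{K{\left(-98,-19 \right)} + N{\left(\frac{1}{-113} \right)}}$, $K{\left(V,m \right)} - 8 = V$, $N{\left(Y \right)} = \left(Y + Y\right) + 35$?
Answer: $\frac{1842 i \sqrt{702521}}{6217} \approx 248.34 i$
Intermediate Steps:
$N{\left(Y \right)} = 35 + 2 Y$ ($N{\left(Y \right)} = 2 Y + 35 = 35 + 2 Y$)
$K{\left(V,m \right)} = 8 + V$
$f = \frac{i \sqrt{702521}}{113}$ ($f = \sqrt{\left(8 - 98\right) + \left(35 + \frac{2}{-113}\right)} = \sqrt{-90 + \left(35 + 2 \left(- \frac{1}{113}\right)\right)} = \sqrt{-90 + \left(35 - \frac{2}{113}\right)} = \sqrt{-90 + \frac{3953}{113}} = \sqrt{- \frac{6217}{113}} = \frac{i \sqrt{702521}}{113} \approx 7.4174 i$)
$h = -1842$ ($h = -2507 + 665 = -1842$)
$\frac{h}{f} = - \frac{1842}{\frac{1}{113} i \sqrt{702521}} = - 1842 \left(- \frac{i \sqrt{702521}}{6217}\right) = \frac{1842 i \sqrt{702521}}{6217}$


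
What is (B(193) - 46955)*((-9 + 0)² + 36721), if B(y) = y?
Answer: -1720935124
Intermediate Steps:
(B(193) - 46955)*((-9 + 0)² + 36721) = (193 - 46955)*((-9 + 0)² + 36721) = -46762*((-9)² + 36721) = -46762*(81 + 36721) = -46762*36802 = -1720935124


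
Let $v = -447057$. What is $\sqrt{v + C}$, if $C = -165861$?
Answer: $3 i \sqrt{68102} \approx 782.89 i$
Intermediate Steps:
$\sqrt{v + C} = \sqrt{-447057 - 165861} = \sqrt{-612918} = 3 i \sqrt{68102}$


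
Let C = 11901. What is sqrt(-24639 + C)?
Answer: I*sqrt(12738) ≈ 112.86*I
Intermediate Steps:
sqrt(-24639 + C) = sqrt(-24639 + 11901) = sqrt(-12738) = I*sqrt(12738)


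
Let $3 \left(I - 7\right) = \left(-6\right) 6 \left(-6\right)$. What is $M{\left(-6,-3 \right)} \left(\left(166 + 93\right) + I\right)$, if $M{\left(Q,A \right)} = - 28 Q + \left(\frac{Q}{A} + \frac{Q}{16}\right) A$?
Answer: $\frac{220545}{4} \approx 55136.0$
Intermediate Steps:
$I = 79$ ($I = 7 + \frac{\left(-6\right) 6 \left(-6\right)}{3} = 7 + \frac{\left(-36\right) \left(-6\right)}{3} = 7 + \frac{1}{3} \cdot 216 = 7 + 72 = 79$)
$M{\left(Q,A \right)} = - 28 Q + A \left(\frac{Q}{16} + \frac{Q}{A}\right)$ ($M{\left(Q,A \right)} = - 28 Q + \left(\frac{Q}{A} + Q \frac{1}{16}\right) A = - 28 Q + \left(\frac{Q}{A} + \frac{Q}{16}\right) A = - 28 Q + \left(\frac{Q}{16} + \frac{Q}{A}\right) A = - 28 Q + A \left(\frac{Q}{16} + \frac{Q}{A}\right)$)
$M{\left(-6,-3 \right)} \left(\left(166 + 93\right) + I\right) = \frac{1}{16} \left(-6\right) \left(-432 - 3\right) \left(\left(166 + 93\right) + 79\right) = \frac{1}{16} \left(-6\right) \left(-435\right) \left(259 + 79\right) = \frac{1305}{8} \cdot 338 = \frac{220545}{4}$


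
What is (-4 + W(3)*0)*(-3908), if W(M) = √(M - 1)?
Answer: 15632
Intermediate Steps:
W(M) = √(-1 + M)
(-4 + W(3)*0)*(-3908) = (-4 + √(-1 + 3)*0)*(-3908) = (-4 + √2*0)*(-3908) = (-4 + 0)*(-3908) = -4*(-3908) = 15632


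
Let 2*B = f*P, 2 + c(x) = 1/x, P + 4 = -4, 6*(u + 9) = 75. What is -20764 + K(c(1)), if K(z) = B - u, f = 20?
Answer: -41695/2 ≈ -20848.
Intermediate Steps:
u = 7/2 (u = -9 + (⅙)*75 = -9 + 25/2 = 7/2 ≈ 3.5000)
P = -8 (P = -4 - 4 = -8)
c(x) = -2 + 1/x
B = -80 (B = (20*(-8))/2 = (½)*(-160) = -80)
K(z) = -167/2 (K(z) = -80 - 1*7/2 = -80 - 7/2 = -167/2)
-20764 + K(c(1)) = -20764 - 167/2 = -41695/2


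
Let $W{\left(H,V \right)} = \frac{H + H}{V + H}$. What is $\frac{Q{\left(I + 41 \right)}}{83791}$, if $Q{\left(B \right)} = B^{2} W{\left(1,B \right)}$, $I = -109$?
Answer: $- \frac{9248}{5613997} \approx -0.0016473$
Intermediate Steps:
$W{\left(H,V \right)} = \frac{2 H}{H + V}$
$Q{\left(B \right)} = \frac{2 B^{2}}{1 + B}$ ($Q{\left(B \right)} = B^{2} \cdot 2 \cdot 1 \frac{1}{1 + B} = B^{2} \frac{2}{1 + B} = \frac{2 B^{2}}{1 + B}$)
$\frac{Q{\left(I + 41 \right)}}{83791} = \frac{2 \left(-109 + 41\right)^{2} \frac{1}{1 + \left(-109 + 41\right)}}{83791} = \frac{2 \left(-68\right)^{2}}{1 - 68} \cdot \frac{1}{83791} = 2 \cdot 4624 \frac{1}{-67} \cdot \frac{1}{83791} = 2 \cdot 4624 \left(- \frac{1}{67}\right) \frac{1}{83791} = \left(- \frac{9248}{67}\right) \frac{1}{83791} = - \frac{9248}{5613997}$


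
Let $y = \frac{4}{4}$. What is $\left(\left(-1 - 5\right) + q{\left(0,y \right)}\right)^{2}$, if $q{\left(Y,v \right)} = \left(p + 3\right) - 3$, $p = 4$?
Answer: $4$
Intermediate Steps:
$y = 1$ ($y = 4 \cdot \frac{1}{4} = 1$)
$q{\left(Y,v \right)} = 4$ ($q{\left(Y,v \right)} = \left(4 + 3\right) - 3 = 7 - 3 = 4$)
$\left(\left(-1 - 5\right) + q{\left(0,y \right)}\right)^{2} = \left(\left(-1 - 5\right) + 4\right)^{2} = \left(-6 + 4\right)^{2} = \left(-2\right)^{2} = 4$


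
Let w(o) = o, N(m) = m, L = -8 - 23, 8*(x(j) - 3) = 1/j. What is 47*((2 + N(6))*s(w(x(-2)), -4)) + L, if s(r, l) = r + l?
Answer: -861/2 ≈ -430.50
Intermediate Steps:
x(j) = 3 + 1/(8*j)
L = -31
s(r, l) = l + r
47*((2 + N(6))*s(w(x(-2)), -4)) + L = 47*((2 + 6)*(-4 + (3 + (⅛)/(-2)))) - 31 = 47*(8*(-4 + (3 + (⅛)*(-½)))) - 31 = 47*(8*(-4 + (3 - 1/16))) - 31 = 47*(8*(-4 + 47/16)) - 31 = 47*(8*(-17/16)) - 31 = 47*(-17/2) - 31 = -799/2 - 31 = -861/2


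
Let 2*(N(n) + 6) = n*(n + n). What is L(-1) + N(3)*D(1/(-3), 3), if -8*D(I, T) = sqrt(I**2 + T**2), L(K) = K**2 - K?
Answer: 2 - sqrt(82)/8 ≈ 0.86808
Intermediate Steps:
N(n) = -6 + n**2 (N(n) = -6 + (n*(n + n))/2 = -6 + (n*(2*n))/2 = -6 + (2*n**2)/2 = -6 + n**2)
D(I, T) = -sqrt(I**2 + T**2)/8
L(-1) + N(3)*D(1/(-3), 3) = -(-1 - 1) + (-6 + 3**2)*(-sqrt((1/(-3))**2 + 3**2)/8) = -1*(-2) + (-6 + 9)*(-sqrt((-1/3)**2 + 9)/8) = 2 + 3*(-sqrt(1/9 + 9)/8) = 2 + 3*(-sqrt(82)/24) = 2 - sqrt(82)/8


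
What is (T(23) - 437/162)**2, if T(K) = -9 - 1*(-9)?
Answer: 190969/26244 ≈ 7.2767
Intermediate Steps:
T(K) = 0 (T(K) = -9 + 9 = 0)
(T(23) - 437/162)**2 = (0 - 437/162)**2 = (-437/162)**2 = 190969/26244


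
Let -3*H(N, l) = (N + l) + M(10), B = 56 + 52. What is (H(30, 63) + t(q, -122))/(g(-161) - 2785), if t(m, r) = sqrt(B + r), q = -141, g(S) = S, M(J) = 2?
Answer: 95/8838 - I*sqrt(14)/2946 ≈ 0.010749 - 0.0012701*I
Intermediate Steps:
B = 108
t(m, r) = sqrt(108 + r)
H(N, l) = -2/3 - N/3 - l/3 (H(N, l) = -((N + l) + 2)/3 = -(2 + N + l)/3 = -2/3 - N/3 - l/3)
(H(30, 63) + t(q, -122))/(g(-161) - 2785) = ((-2/3 - 1/3*30 - 1/3*63) + sqrt(108 - 122))/(-161 - 2785) = ((-2/3 - 10 - 21) + sqrt(-14))/(-2946) = (-95/3 + I*sqrt(14))*(-1/2946) = 95/8838 - I*sqrt(14)/2946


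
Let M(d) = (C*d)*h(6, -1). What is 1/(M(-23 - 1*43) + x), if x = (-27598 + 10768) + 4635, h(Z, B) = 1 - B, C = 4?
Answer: -1/12723 ≈ -7.8598e-5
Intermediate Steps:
M(d) = 8*d (M(d) = (4*d)*(1 - 1*(-1)) = (4*d)*(1 + 1) = (4*d)*2 = 8*d)
x = -12195 (x = -16830 + 4635 = -12195)
1/(M(-23 - 1*43) + x) = 1/(8*(-23 - 1*43) - 12195) = 1/(8*(-23 - 43) - 12195) = 1/(8*(-66) - 12195) = 1/(-528 - 12195) = 1/(-12723) = -1/12723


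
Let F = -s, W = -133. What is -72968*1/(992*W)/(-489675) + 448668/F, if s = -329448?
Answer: 21567346315069/15836487116100 ≈ 1.3619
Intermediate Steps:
F = 329448 (F = -1*(-329448) = 329448)
-72968*1/(992*W)/(-489675) + 448668/F = -72968/(992*(-133))/(-489675) + 448668/329448 = -72968/(-131936)*(-1/489675) + 448668*(1/329448) = -72968*(-1/131936)*(-1/489675) + 37389/27454 = (1303/2356)*(-1/489675) + 37389/27454 = -1303/1153674300 + 37389/27454 = 21567346315069/15836487116100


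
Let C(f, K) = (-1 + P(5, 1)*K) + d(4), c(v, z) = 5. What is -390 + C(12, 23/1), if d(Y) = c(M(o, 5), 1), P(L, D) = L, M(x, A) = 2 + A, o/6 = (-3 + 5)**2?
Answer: -271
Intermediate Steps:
o = 24 (o = 6*(-3 + 5)**2 = 6*2**2 = 6*4 = 24)
d(Y) = 5
C(f, K) = 4 + 5*K (C(f, K) = (-1 + 5*K) + 5 = 4 + 5*K)
-390 + C(12, 23/1) = -390 + (4 + 5*(23/1)) = -390 + (4 + 5*(23*1)) = -390 + (4 + 5*23) = -390 + (4 + 115) = -390 + 119 = -271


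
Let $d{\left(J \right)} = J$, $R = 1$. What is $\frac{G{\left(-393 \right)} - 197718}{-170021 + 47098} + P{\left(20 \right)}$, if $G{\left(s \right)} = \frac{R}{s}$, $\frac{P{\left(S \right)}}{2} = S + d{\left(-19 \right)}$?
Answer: $\frac{174320653}{48308739} \approx 3.6085$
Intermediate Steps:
$P{\left(S \right)} = -38 + 2 S$ ($P{\left(S \right)} = 2 \left(S - 19\right) = 2 \left(-19 + S\right) = -38 + 2 S$)
$G{\left(s \right)} = \frac{1}{s}$ ($G{\left(s \right)} = 1 \frac{1}{s} = \frac{1}{s}$)
$\frac{G{\left(-393 \right)} - 197718}{-170021 + 47098} + P{\left(20 \right)} = \frac{\frac{1}{-393} - 197718}{-170021 + 47098} + \left(-38 + 2 \cdot 20\right) = \frac{- \frac{1}{393} - 197718}{-122923} + \left(-38 + 40\right) = \left(- \frac{77703175}{393}\right) \left(- \frac{1}{122923}\right) + 2 = \frac{77703175}{48308739} + 2 = \frac{174320653}{48308739}$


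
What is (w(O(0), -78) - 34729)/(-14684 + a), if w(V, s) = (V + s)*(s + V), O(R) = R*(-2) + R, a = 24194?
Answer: -5729/1902 ≈ -3.0121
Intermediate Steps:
O(R) = -R (O(R) = -2*R + R = -R)
w(V, s) = (V + s)² (w(V, s) = (V + s)*(V + s) = (V + s)²)
(w(O(0), -78) - 34729)/(-14684 + a) = ((-1*0 - 78)² - 34729)/(-14684 + 24194) = ((0 - 78)² - 34729)/9510 = ((-78)² - 34729)*(1/9510) = (6084 - 34729)*(1/9510) = -28645*1/9510 = -5729/1902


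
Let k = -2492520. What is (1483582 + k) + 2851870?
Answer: 1842932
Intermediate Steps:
(1483582 + k) + 2851870 = (1483582 - 2492520) + 2851870 = -1008938 + 2851870 = 1842932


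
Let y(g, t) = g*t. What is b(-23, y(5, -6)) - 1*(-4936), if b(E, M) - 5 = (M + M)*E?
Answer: 6321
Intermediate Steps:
b(E, M) = 5 + 2*E*M (b(E, M) = 5 + (M + M)*E = 5 + (2*M)*E = 5 + 2*E*M)
b(-23, y(5, -6)) - 1*(-4936) = (5 + 2*(-23)*(5*(-6))) - 1*(-4936) = (5 + 2*(-23)*(-30)) + 4936 = (5 + 1380) + 4936 = 1385 + 4936 = 6321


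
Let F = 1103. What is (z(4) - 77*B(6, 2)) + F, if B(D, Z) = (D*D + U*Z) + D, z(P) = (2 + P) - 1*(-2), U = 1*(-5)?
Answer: -1353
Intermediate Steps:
U = -5
z(P) = 4 + P (z(P) = (2 + P) + 2 = 4 + P)
B(D, Z) = D + D² - 5*Z (B(D, Z) = (D*D - 5*Z) + D = (D² - 5*Z) + D = D + D² - 5*Z)
(z(4) - 77*B(6, 2)) + F = ((4 + 4) - 77*(6 + 6² - 5*2)) + 1103 = (8 - 77*(6 + 36 - 10)) + 1103 = (8 - 77*32) + 1103 = (8 - 2464) + 1103 = -2456 + 1103 = -1353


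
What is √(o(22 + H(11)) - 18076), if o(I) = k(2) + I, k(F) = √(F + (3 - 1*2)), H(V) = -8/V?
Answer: √(-2184622 + 121*√3)/11 ≈ 134.36*I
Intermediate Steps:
k(F) = √(1 + F) (k(F) = √(F + (3 - 2)) = √(F + 1) = √(1 + F))
o(I) = I + √3 (o(I) = √(1 + 2) + I = √3 + I = I + √3)
√(o(22 + H(11)) - 18076) = √(((22 - 8/11) + √3) - 18076) = √((234/11 + √3) - 18076) = √(-198602/11 + √3)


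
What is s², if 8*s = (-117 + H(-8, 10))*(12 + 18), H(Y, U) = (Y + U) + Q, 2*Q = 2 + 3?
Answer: 11390625/64 ≈ 1.7798e+5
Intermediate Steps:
Q = 5/2 (Q = (2 + 3)/2 = (½)*5 = 5/2 ≈ 2.5000)
H(Y, U) = 5/2 + U + Y (H(Y, U) = (Y + U) + 5/2 = (U + Y) + 5/2 = 5/2 + U + Y)
s = -3375/8 (s = ((-117 + (5/2 + 10 - 8))*(12 + 18))/8 = ((-117 + 9/2)*30)/8 = (-225/2*30)/8 = (⅛)*(-3375) = -3375/8 ≈ -421.88)
s² = (-3375/8)² = 11390625/64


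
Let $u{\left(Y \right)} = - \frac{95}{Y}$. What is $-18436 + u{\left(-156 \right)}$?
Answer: $- \frac{2875921}{156} \approx -18435.0$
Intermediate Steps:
$-18436 + u{\left(-156 \right)} = -18436 - \frac{95}{-156} = -18436 - - \frac{95}{156} = -18436 + \frac{95}{156} = - \frac{2875921}{156}$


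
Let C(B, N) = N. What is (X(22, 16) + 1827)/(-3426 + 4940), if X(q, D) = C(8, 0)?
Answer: 1827/1514 ≈ 1.2067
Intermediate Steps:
X(q, D) = 0
(X(22, 16) + 1827)/(-3426 + 4940) = (0 + 1827)/(-3426 + 4940) = 1827/1514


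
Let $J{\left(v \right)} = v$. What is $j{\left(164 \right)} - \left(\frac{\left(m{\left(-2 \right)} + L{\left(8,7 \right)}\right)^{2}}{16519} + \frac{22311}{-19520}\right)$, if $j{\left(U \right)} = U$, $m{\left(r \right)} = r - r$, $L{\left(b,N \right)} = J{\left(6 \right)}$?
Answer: $\frac{53249797009}{322450880} \approx 165.14$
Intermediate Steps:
$L{\left(b,N \right)} = 6$
$m{\left(r \right)} = 0$
$j{\left(164 \right)} - \left(\frac{\left(m{\left(-2 \right)} + L{\left(8,7 \right)}\right)^{2}}{16519} + \frac{22311}{-19520}\right) = 164 - \left(\frac{\left(0 + 6\right)^{2}}{16519} + \frac{22311}{-19520}\right) = 164 - \left(6^{2} \cdot \frac{1}{16519} + 22311 \left(- \frac{1}{19520}\right)\right) = 164 - \left(36 \cdot \frac{1}{16519} - \frac{22311}{19520}\right) = 164 - \left(\frac{36}{16519} - \frac{22311}{19520}\right) = 164 - - \frac{367852689}{322450880} = 164 + \frac{367852689}{322450880} = \frac{53249797009}{322450880}$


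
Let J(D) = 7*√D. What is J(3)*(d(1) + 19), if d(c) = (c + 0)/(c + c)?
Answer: 273*√3/2 ≈ 236.43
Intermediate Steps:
d(c) = ½ (d(c) = c/((2*c)) = c*(1/(2*c)) = ½)
J(3)*(d(1) + 19) = (7*√3)*(½ + 19) = (7*√3)*(39/2) = 273*√3/2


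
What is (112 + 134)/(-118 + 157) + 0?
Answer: 82/13 ≈ 6.3077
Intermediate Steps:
(112 + 134)/(-118 + 157) + 0 = 246/39 + 0 = 246*(1/39) + 0 = 82/13 + 0 = 82/13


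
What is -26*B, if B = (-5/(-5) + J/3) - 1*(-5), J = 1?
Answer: -494/3 ≈ -164.67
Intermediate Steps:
B = 19/3 (B = (-5/(-5) + 1/3) - 1*(-5) = (-5*(-⅕) + 1*(⅓)) + 5 = (1 + ⅓) + 5 = 4/3 + 5 = 19/3 ≈ 6.3333)
-26*B = -26*19/3 = -494/3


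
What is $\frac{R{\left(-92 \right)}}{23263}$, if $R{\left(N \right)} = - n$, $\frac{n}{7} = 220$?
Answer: $- \frac{1540}{23263} \approx -0.0662$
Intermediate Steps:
$n = 1540$ ($n = 7 \cdot 220 = 1540$)
$R{\left(N \right)} = -1540$ ($R{\left(N \right)} = \left(-1\right) 1540 = -1540$)
$\frac{R{\left(-92 \right)}}{23263} = - \frac{1540}{23263}$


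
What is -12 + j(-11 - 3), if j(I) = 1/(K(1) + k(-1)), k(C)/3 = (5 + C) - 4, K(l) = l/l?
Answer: -11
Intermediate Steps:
K(l) = 1
k(C) = 3 + 3*C (k(C) = 3*((5 + C) - 4) = 3*(1 + C) = 3 + 3*C)
j(I) = 1 (j(I) = 1/(1 + (3 + 3*(-1))) = 1/(1 + (3 - 3)) = 1/(1 + 0) = 1/1 = 1)
-12 + j(-11 - 3) = -12 + 1 = -11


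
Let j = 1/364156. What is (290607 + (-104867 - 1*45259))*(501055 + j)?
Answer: 25632470152123461/364156 ≈ 7.0389e+10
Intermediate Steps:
j = 1/364156 ≈ 2.7461e-6
(290607 + (-104867 - 1*45259))*(501055 + j) = (290607 + (-104867 - 1*45259))*(501055 + 1/364156) = (290607 + (-104867 - 45259))*(182462184581/364156) = (290607 - 150126)*(182462184581/364156) = 140481*(182462184581/364156) = 25632470152123461/364156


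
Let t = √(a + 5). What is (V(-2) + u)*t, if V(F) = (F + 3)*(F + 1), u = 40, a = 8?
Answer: 39*√13 ≈ 140.62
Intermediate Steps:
t = √13 (t = √(8 + 5) = √13 ≈ 3.6056)
V(F) = (1 + F)*(3 + F) (V(F) = (3 + F)*(1 + F) = (1 + F)*(3 + F))
(V(-2) + u)*t = ((3 + (-2)² + 4*(-2)) + 40)*√13 = ((3 + 4 - 8) + 40)*√13 = (-1 + 40)*√13 = 39*√13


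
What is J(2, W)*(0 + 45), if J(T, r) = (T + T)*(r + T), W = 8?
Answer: 1800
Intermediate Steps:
J(T, r) = 2*T*(T + r) (J(T, r) = (2*T)*(T + r) = 2*T*(T + r))
J(2, W)*(0 + 45) = (2*2*(2 + 8))*(0 + 45) = (2*2*10)*45 = 40*45 = 1800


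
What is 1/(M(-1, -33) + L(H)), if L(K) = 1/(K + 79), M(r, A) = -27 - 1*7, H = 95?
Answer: -174/5915 ≈ -0.029417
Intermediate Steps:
M(r, A) = -34 (M(r, A) = -27 - 7 = -34)
L(K) = 1/(79 + K)
1/(M(-1, -33) + L(H)) = 1/(-34 + 1/(79 + 95)) = 1/(-34 + 1/174) = 1/(-5915/174) = -174/5915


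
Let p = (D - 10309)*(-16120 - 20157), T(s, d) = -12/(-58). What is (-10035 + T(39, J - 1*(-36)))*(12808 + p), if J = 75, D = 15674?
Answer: 56634220946673/29 ≈ 1.9529e+12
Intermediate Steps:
T(s, d) = 6/29 (T(s, d) = -12*(-1/58) = 6/29)
p = -194626105 (p = (15674 - 10309)*(-16120 - 20157) = 5365*(-36277) = -194626105)
(-10035 + T(39, J - 1*(-36)))*(12808 + p) = (-10035 + 6/29)*(12808 - 194626105) = -291009/29*(-194613297) = 56634220946673/29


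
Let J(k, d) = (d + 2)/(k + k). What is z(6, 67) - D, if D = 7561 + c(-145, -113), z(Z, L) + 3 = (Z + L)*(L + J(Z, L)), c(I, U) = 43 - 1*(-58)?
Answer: -9417/4 ≈ -2354.3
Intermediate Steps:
J(k, d) = (2 + d)/(2*k) (J(k, d) = (2 + d)/((2*k)) = (2 + d)*(1/(2*k)) = (2 + d)/(2*k))
c(I, U) = 101 (c(I, U) = 43 + 58 = 101)
z(Z, L) = -3 + (L + Z)*(L + (2 + L)/(2*Z)) (z(Z, L) = -3 + (Z + L)*(L + (2 + L)/(2*Z)) = -3 + (L + Z)*(L + (2 + L)/(2*Z)))
D = 7662 (D = 7561 + 101 = 7662)
z(6, 67) - D = (-2 + 67² + (½)*67 + 67*6 + 67/6 + (½)*67²/6) - 1*7662 = (-2 + 4489 + 67/2 + 402 + 67*(⅙) + (½)*4489*(⅙)) - 7662 = (-2 + 4489 + 67/2 + 402 + 67/6 + 4489/12) - 7662 = 21231/4 - 7662 = -9417/4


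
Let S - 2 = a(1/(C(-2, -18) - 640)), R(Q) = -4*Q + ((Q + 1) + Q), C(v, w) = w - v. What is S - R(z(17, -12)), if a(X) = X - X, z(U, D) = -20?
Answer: -39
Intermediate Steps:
R(Q) = 1 - 2*Q (R(Q) = -4*Q + ((1 + Q) + Q) = -4*Q + (1 + 2*Q) = 1 - 2*Q)
a(X) = 0
S = 2 (S = 2 + 0 = 2)
S - R(z(17, -12)) = 2 - (1 - 2*(-20)) = 2 - (1 + 40) = 2 - 1*41 = 2 - 41 = -39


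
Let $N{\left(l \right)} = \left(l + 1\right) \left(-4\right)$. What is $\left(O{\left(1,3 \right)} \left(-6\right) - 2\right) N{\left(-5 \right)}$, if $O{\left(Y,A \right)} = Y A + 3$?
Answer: $-608$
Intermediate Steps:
$O{\left(Y,A \right)} = 3 + A Y$ ($O{\left(Y,A \right)} = A Y + 3 = 3 + A Y$)
$N{\left(l \right)} = -4 - 4 l$ ($N{\left(l \right)} = \left(1 + l\right) \left(-4\right) = -4 - 4 l$)
$\left(O{\left(1,3 \right)} \left(-6\right) - 2\right) N{\left(-5 \right)} = \left(\left(3 + 3 \cdot 1\right) \left(-6\right) - 2\right) \left(-4 - -20\right) = \left(\left(3 + 3\right) \left(-6\right) - 2\right) \left(-4 + 20\right) = \left(6 \left(-6\right) - 2\right) 16 = \left(-36 - 2\right) 16 = \left(-38\right) 16 = -608$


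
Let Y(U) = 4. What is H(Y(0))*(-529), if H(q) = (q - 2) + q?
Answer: -3174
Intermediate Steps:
H(q) = -2 + 2*q (H(q) = (-2 + q) + q = -2 + 2*q)
H(Y(0))*(-529) = (-2 + 2*4)*(-529) = (-2 + 8)*(-529) = 6*(-529) = -3174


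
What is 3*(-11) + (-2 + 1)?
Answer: -34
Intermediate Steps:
3*(-11) + (-2 + 1) = -33 - 1 = -34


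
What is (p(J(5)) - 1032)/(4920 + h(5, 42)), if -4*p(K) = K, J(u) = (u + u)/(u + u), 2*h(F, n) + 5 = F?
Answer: -4129/19680 ≈ -0.20981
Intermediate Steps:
h(F, n) = -5/2 + F/2
J(u) = 1 (J(u) = (2*u)/((2*u)) = (2*u)*(1/(2*u)) = 1)
p(K) = -K/4
(p(J(5)) - 1032)/(4920 + h(5, 42)) = (-1/4*1 - 1032)/(4920 + (-5/2 + (1/2)*5)) = (-1/4 - 1032)/(4920 + (-5/2 + 5/2)) = -4129/(4*(4920 + 0)) = -4129/4/4920 = -4129/4*1/4920 = -4129/19680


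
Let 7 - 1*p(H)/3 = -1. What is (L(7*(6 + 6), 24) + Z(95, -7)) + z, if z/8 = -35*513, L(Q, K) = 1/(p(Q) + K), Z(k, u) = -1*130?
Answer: -6900959/48 ≈ -1.4377e+5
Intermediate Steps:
Z(k, u) = -130
p(H) = 24 (p(H) = 21 - 3*(-1) = 21 + 3 = 24)
L(Q, K) = 1/(24 + K)
z = -143640 (z = 8*(-35*513) = 8*(-17955) = -143640)
(L(7*(6 + 6), 24) + Z(95, -7)) + z = (1/(24 + 24) - 130) - 143640 = (1/48 - 130) - 143640 = -6239/48 - 143640 = -6900959/48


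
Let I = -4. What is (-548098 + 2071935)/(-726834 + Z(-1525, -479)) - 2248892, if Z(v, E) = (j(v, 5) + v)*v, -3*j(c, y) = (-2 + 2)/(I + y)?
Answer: -3595506765735/1598791 ≈ -2.2489e+6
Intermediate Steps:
j(c, y) = 0 (j(c, y) = -(-2 + 2)/(3*(-4 + y)) = -0/(-4 + y) = -⅓*0 = 0)
Z(v, E) = v² (Z(v, E) = (0 + v)*v = v*v = v²)
(-548098 + 2071935)/(-726834 + Z(-1525, -479)) - 2248892 = (-548098 + 2071935)/(-726834 + (-1525)²) - 2248892 = 1523837/(-726834 + 2325625) - 2248892 = 1523837/1598791 - 2248892 = -3595506765735/1598791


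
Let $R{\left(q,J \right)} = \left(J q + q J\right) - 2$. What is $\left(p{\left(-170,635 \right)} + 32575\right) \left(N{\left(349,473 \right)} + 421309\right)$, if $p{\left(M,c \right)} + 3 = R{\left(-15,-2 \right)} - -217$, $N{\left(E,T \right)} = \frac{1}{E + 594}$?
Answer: $\frac{13049928762636}{943} \approx 1.3839 \cdot 10^{10}$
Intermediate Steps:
$R{\left(q,J \right)} = -2 + 2 J q$ ($R{\left(q,J \right)} = \left(J q + J q\right) - 2 = 2 J q - 2 = -2 + 2 J q$)
$N{\left(E,T \right)} = \frac{1}{594 + E}$
$p{\left(M,c \right)} = 272$ ($p{\left(M,c \right)} = -3 - \left(-215 - 60\right) = -3 + \left(\left(-2 + 60\right) + 217\right) = -3 + \left(58 + 217\right) = -3 + 275 = 272$)
$\left(p{\left(-170,635 \right)} + 32575\right) \left(N{\left(349,473 \right)} + 421309\right) = \left(272 + 32575\right) \left(\frac{1}{594 + 349} + 421309\right) = 32847 \left(\frac{1}{943} + 421309\right) = 32847 \cdot \frac{397294388}{943} = \frac{13049928762636}{943}$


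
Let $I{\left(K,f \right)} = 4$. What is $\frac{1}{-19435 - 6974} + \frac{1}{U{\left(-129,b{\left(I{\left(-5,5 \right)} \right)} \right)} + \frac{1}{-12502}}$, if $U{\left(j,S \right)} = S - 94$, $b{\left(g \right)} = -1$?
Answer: $- \frac{36817001}{3485081291} \approx -0.010564$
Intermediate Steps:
$U{\left(j,S \right)} = -94 + S$
$\frac{1}{-19435 - 6974} + \frac{1}{U{\left(-129,b{\left(I{\left(-5,5 \right)} \right)} \right)} + \frac{1}{-12502}} = \frac{1}{-19435 - 6974} + \frac{1}{\left(-94 - 1\right) + \frac{1}{-12502}} = \frac{1}{-26409} + \frac{1}{-95 - \frac{1}{12502}} = - \frac{1}{26409} + \frac{1}{- \frac{1187691}{12502}} = - \frac{1}{26409} - \frac{12502}{1187691} = - \frac{36817001}{3485081291}$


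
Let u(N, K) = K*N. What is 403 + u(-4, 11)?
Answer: 359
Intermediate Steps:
403 + u(-4, 11) = 403 + 11*(-4) = 403 - 44 = 359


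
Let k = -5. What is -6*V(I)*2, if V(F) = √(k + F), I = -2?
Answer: -12*I*√7 ≈ -31.749*I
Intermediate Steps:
V(F) = √(-5 + F)
-6*V(I)*2 = -6*√(-5 - 2)*2 = -6*I*√7*2 = -12*I*√7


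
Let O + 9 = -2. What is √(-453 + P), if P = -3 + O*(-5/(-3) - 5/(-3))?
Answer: I*√4434/3 ≈ 22.196*I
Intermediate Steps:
O = -11 (O = -9 - 2 = -11)
P = -119/3 (P = -3 - 11*(-5/(-3) - 5/(-3)) = -3 - 11*(-5*(-⅓) - 5*(-⅓)) = -3 - 11*(5/3 + 5/3) = -3 - 11*10/3 = -3 - 110/3 = -119/3 ≈ -39.667)
√(-453 + P) = √(-453 - 119/3) = √(-1478/3) = I*√4434/3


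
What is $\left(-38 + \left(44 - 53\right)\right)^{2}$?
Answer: $2209$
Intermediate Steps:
$\left(-38 + \left(44 - 53\right)\right)^{2} = \left(-38 - 9\right)^{2} = \left(-47\right)^{2} = 2209$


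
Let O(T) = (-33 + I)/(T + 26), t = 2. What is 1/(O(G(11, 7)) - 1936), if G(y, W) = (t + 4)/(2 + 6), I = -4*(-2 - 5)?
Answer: -107/207172 ≈ -0.00051648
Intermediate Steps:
I = 28 (I = -4*(-7) = 28)
G(y, W) = ¾ (G(y, W) = (2 + 4)/(2 + 6) = 6/8 = 6*(⅛) = ¾)
O(T) = -5/(26 + T) (O(T) = (-33 + 28)/(T + 26) = -5/(26 + T))
1/(O(G(11, 7)) - 1936) = 1/(-5/(26 + ¾) - 1936) = 1/(-5/107/4 - 1936) = 1/(-5*4/107 - 1936) = 1/(-20/107 - 1936) = 1/(-207172/107) = -107/207172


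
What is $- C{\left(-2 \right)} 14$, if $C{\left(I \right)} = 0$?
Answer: $0$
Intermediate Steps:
$- C{\left(-2 \right)} 14 = \left(-1\right) 0 \cdot 14 = 0 \cdot 14 = 0$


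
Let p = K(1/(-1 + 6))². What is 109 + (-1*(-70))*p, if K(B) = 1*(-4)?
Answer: 1229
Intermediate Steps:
K(B) = -4
p = 16 (p = (-4)² = 16)
109 + (-1*(-70))*p = 109 - 1*(-70)*16 = 109 + 70*16 = 109 + 1120 = 1229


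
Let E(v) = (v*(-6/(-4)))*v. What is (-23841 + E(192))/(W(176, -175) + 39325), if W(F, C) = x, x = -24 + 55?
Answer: 31455/39356 ≈ 0.79924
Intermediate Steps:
x = 31
W(F, C) = 31
E(v) = 3*v²/2 (E(v) = (v*(-6*(-¼)))*v = (v*(3/2))*v = (3*v/2)*v = 3*v²/2)
(-23841 + E(192))/(W(176, -175) + 39325) = (-23841 + (3/2)*192²)/(31 + 39325) = (-23841 + (3/2)*36864)/39356 = (-23841 + 55296)*(1/39356) = 31455*(1/39356) = 31455/39356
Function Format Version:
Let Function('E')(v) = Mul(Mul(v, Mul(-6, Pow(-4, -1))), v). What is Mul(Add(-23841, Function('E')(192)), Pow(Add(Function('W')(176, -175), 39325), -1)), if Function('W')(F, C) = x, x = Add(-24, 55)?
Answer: Rational(31455, 39356) ≈ 0.79924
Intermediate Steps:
x = 31
Function('W')(F, C) = 31
Function('E')(v) = Mul(Rational(3, 2), Pow(v, 2)) (Function('E')(v) = Mul(Mul(v, Mul(-6, Rational(-1, 4))), v) = Mul(Mul(v, Rational(3, 2)), v) = Mul(Mul(Rational(3, 2), v), v) = Mul(Rational(3, 2), Pow(v, 2)))
Mul(Add(-23841, Function('E')(192)), Pow(Add(Function('W')(176, -175), 39325), -1)) = Mul(Add(-23841, Mul(Rational(3, 2), Pow(192, 2))), Pow(Add(31, 39325), -1)) = Mul(Add(-23841, Mul(Rational(3, 2), 36864)), Pow(39356, -1)) = Mul(Add(-23841, 55296), Rational(1, 39356)) = Mul(31455, Rational(1, 39356)) = Rational(31455, 39356)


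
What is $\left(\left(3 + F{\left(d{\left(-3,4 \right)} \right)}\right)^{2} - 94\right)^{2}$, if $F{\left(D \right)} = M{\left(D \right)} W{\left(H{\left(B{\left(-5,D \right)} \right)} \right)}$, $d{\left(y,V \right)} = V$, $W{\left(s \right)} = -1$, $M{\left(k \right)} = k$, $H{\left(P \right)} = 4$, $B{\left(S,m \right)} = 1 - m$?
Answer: $8649$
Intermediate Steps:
$F{\left(D \right)} = - D$ ($F{\left(D \right)} = D \left(-1\right) = - D$)
$\left(\left(3 + F{\left(d{\left(-3,4 \right)} \right)}\right)^{2} - 94\right)^{2} = \left(\left(3 - 4\right)^{2} - 94\right)^{2} = \left(\left(-1\right)^{2} - 94\right)^{2} = \left(1 - 94\right)^{2} = \left(-93\right)^{2} = 8649$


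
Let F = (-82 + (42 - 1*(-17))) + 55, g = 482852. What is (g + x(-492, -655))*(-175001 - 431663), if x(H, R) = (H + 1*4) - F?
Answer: -292613460448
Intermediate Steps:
F = 32 (F = (-82 + (42 + 17)) + 55 = (-82 + 59) + 55 = -23 + 55 = 32)
x(H, R) = -28 + H (x(H, R) = (H + 1*4) - 1*32 = (H + 4) - 32 = (4 + H) - 32 = -28 + H)
(g + x(-492, -655))*(-175001 - 431663) = (482852 + (-28 - 492))*(-175001 - 431663) = (482852 - 520)*(-606664) = 482332*(-606664) = -292613460448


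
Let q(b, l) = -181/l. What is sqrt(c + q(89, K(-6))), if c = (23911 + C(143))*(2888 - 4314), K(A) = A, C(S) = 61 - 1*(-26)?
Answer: I*sqrt(1231960242)/6 ≈ 5849.9*I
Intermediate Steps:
C(S) = 87 (C(S) = 61 + 26 = 87)
c = -34221148 (c = (23911 + 87)*(2888 - 4314) = 23998*(-1426) = -34221148)
sqrt(c + q(89, K(-6))) = sqrt(-34221148 - 181/(-6)) = sqrt(-34221148 - 181*(-1/6)) = sqrt(-34221148 + 181/6) = sqrt(-205326707/6) = I*sqrt(1231960242)/6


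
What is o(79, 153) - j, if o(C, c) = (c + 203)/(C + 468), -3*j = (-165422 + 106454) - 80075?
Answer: -76055453/1641 ≈ -46347.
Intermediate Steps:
j = 139043/3 (j = -((-165422 + 106454) - 80075)/3 = -(-58968 - 80075)/3 = -⅓*(-139043) = 139043/3 ≈ 46348.)
o(C, c) = (203 + c)/(468 + C)
o(79, 153) - j = (203 + 153)/(468 + 79) - 1*139043/3 = 356/547 - 139043/3 = -76055453/1641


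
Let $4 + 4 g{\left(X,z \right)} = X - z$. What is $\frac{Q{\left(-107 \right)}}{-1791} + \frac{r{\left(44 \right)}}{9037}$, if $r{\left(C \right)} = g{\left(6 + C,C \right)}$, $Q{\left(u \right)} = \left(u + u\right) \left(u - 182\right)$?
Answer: $- \frac{1117802813}{32370534} \approx -34.531$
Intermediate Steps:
$g{\left(X,z \right)} = -1 - \frac{z}{4} + \frac{X}{4}$ ($g{\left(X,z \right)} = -1 + \frac{X - z}{4} = -1 + \left(- \frac{z}{4} + \frac{X}{4}\right) = -1 - \frac{z}{4} + \frac{X}{4}$)
$Q{\left(u \right)} = 2 u \left(-182 + u\right)$
$r{\left(C \right)} = \frac{1}{2}$ ($r{\left(C \right)} = -1 - \frac{C}{4} + \frac{6 + C}{4} = -1 - \frac{C}{4} + \left(\frac{3}{2} + \frac{C}{4}\right) = \frac{1}{2}$)
$\frac{Q{\left(-107 \right)}}{-1791} + \frac{r{\left(44 \right)}}{9037} = \frac{2 \left(-107\right) \left(-182 - 107\right)}{-1791} + \frac{1}{2 \cdot 9037} = 2 \left(-107\right) \left(-289\right) \left(- \frac{1}{1791}\right) + \frac{1}{2} \cdot \frac{1}{9037} = 61846 \left(- \frac{1}{1791}\right) + \frac{1}{18074} = - \frac{61846}{1791} + \frac{1}{18074} = - \frac{1117802813}{32370534}$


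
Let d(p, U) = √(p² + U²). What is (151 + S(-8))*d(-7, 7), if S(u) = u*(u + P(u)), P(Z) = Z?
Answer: 1953*√2 ≈ 2762.0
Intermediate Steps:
d(p, U) = √(U² + p²)
S(u) = 2*u² (S(u) = u*(u + u) = u*(2*u) = 2*u²)
(151 + S(-8))*d(-7, 7) = (151 + 2*(-8)²)*√(7² + (-7)²) = (151 + 2*64)*√(49 + 49) = (151 + 128)*√98 = 279*(7*√2) = 1953*√2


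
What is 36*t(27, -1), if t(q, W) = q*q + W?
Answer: 26208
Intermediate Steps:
t(q, W) = W + q² (t(q, W) = q² + W = W + q²)
36*t(27, -1) = 36*(-1 + 27²) = 36*(-1 + 729) = 36*728 = 26208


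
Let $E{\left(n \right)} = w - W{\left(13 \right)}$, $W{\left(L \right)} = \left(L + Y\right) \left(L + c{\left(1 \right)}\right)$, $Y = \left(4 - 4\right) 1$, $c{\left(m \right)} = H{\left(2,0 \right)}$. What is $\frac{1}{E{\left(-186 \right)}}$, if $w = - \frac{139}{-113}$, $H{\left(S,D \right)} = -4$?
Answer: $- \frac{113}{13082} \approx -0.0086378$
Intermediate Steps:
$c{\left(m \right)} = -4$
$Y = 0$ ($Y = 0 \cdot 1 = 0$)
$W{\left(L \right)} = L \left(-4 + L\right)$ ($W{\left(L \right)} = \left(L + 0\right) \left(L - 4\right) = L \left(-4 + L\right)$)
$w = \frac{139}{113}$ ($w = \left(-139\right) \left(- \frac{1}{113}\right) = \frac{139}{113} \approx 1.2301$)
$E{\left(n \right)} = - \frac{13082}{113}$ ($E{\left(n \right)} = \frac{139}{113} - 13 \left(-4 + 13\right) = \frac{139}{113} - 13 \cdot 9 = \frac{139}{113} - 117 = - \frac{13082}{113}$)
$\frac{1}{E{\left(-186 \right)}} = \frac{1}{- \frac{13082}{113}} = - \frac{113}{13082}$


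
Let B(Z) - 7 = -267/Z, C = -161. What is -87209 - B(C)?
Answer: -14042043/161 ≈ -87218.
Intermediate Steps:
B(Z) = 7 - 267/Z
-87209 - B(C) = -87209 - (7 - 267/(-161)) = -87209 - (7 - 267*(-1/161)) = -87209 - (7 + 267/161) = -87209 - 1*1394/161 = -87209 - 1394/161 = -14042043/161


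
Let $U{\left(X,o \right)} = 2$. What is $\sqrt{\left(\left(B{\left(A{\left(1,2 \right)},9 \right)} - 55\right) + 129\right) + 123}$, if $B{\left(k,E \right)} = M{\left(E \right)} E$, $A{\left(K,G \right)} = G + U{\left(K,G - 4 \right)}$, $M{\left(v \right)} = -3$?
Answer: $\sqrt{170} \approx 13.038$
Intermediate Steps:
$A{\left(K,G \right)} = 2 + G$ ($A{\left(K,G \right)} = G + 2 = 2 + G$)
$B{\left(k,E \right)} = - 3 E$
$\sqrt{\left(\left(B{\left(A{\left(1,2 \right)},9 \right)} - 55\right) + 129\right) + 123} = \sqrt{\left(\left(\left(-3\right) 9 - 55\right) + 129\right) + 123} = \sqrt{\left(\left(-27 - 55\right) + 129\right) + 123} = \sqrt{\left(-82 + 129\right) + 123} = \sqrt{47 + 123} = \sqrt{170}$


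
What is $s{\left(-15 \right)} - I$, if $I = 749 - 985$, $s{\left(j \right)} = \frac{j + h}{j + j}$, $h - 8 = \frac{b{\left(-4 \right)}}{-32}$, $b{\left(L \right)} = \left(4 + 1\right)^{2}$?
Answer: $\frac{75603}{320} \approx 236.26$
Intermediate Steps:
$b{\left(L \right)} = 25$ ($b{\left(L \right)} = 5^{2} = 25$)
$h = \frac{231}{32}$ ($h = 8 + \frac{25}{-32} = 8 + 25 \left(- \frac{1}{32}\right) = 8 - \frac{25}{32} = \frac{231}{32} \approx 7.2188$)
$s{\left(j \right)} = \frac{\frac{231}{32} + j}{2 j}$ ($s{\left(j \right)} = \frac{j + \frac{231}{32}}{j + j} = \frac{\frac{231}{32} + j}{2 j}$)
$I = -236$ ($I = 749 - 985 = -236$)
$s{\left(-15 \right)} - I = \frac{231 + 32 \left(-15\right)}{64 \left(-15\right)} - -236 = \frac{1}{64} \left(- \frac{1}{15}\right) \left(231 - 480\right) + 236 = \frac{1}{64} \left(- \frac{1}{15}\right) \left(-249\right) + 236 = \frac{83}{320} + 236 = \frac{75603}{320}$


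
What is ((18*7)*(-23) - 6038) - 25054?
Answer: -33990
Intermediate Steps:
((18*7)*(-23) - 6038) - 25054 = (126*(-23) - 6038) - 25054 = (-2898 - 6038) - 25054 = -8936 - 25054 = -33990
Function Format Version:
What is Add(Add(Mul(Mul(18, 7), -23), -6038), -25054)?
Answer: -33990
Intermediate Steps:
Add(Add(Mul(Mul(18, 7), -23), -6038), -25054) = Add(Add(Mul(126, -23), -6038), -25054) = Add(Add(-2898, -6038), -25054) = Add(-8936, -25054) = -33990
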